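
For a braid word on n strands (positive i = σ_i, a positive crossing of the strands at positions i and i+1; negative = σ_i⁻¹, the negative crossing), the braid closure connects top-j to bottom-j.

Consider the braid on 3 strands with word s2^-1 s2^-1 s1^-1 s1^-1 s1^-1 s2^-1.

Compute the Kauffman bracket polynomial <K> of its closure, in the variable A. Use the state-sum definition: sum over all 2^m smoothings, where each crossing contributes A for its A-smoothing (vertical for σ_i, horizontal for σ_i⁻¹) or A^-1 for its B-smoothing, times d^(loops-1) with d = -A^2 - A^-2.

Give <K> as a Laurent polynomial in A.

Braid: s2^-1 s2^-1 s1^-1 s1^-1 s1^-1 s2^-1 on 3 strands, 6 crossings.
Writhe w = (#positive) - (#negative) = 0 - 6 = -6.
Enumerate smoothing states for the bracket polynomial. There are 2^6 = 64 states.
For each crossing: s=0 is the vertical smoothing, s=1 horizontal. Crossing k contributes A^(sign_k * (1 - 2*s_k)); loop factor d = -A^2 - A^-2.
Tabulate the states by total A-exponent and number of loops L (A-exp: L × count):
  A^6: L=5 ×1
  A^4: L=4 ×6
  A^2: L=3 ×15
  A^0: L=2 ×18, L=4 ×2
  A^-2: L=1 ×9, L=3 ×6
  A^-4: L=2 ×6
  A^-6: L=3 ×1
Each group contributes A^e * Σ count * d^(L-1):
Powers of d = -A^2 - A^-2: d^2 = A^4 + 2 + A^-4; d^3 = -A^6 - 3*A^2 - 3*A^-2 - A^-6; d^4 = A^8 + 4*A^4 + 6 + 4*A^-4 + A^-8.
  A^6 * (d^4) = A^14 + 4*A^10 + 6*A^6 + 4*A^2 + A^-2
  A^4 * (6*d^3) = -6*A^10 - 18*A^6 - 18*A^2 - 6*A^-2
  A^2 * (15*d^2) = 15*A^6 + 30*A^2 + 15*A^-2
  A^0 * (18*d + 2*d^3) = -2*A^6 - 24*A^2 - 24*A^-2 - 2*A^-6
  A^-2 * (9 + 6*d^2) = 6*A^2 + 21*A^-2 + 6*A^-6
  A^-4 * (6*d) = -6*A^-2 - 6*A^-6
  A^-6 * (d^2) = A^-2 + 2*A^-6 + A^-10
Summing the groups: <K> = A^14 - 2*A^10 + A^6 - 2*A^2 + 2*A^-2 + A^-10

Answer: A^14 - 2*A^10 + A^6 - 2*A^2 + 2*A^-2 + A^-10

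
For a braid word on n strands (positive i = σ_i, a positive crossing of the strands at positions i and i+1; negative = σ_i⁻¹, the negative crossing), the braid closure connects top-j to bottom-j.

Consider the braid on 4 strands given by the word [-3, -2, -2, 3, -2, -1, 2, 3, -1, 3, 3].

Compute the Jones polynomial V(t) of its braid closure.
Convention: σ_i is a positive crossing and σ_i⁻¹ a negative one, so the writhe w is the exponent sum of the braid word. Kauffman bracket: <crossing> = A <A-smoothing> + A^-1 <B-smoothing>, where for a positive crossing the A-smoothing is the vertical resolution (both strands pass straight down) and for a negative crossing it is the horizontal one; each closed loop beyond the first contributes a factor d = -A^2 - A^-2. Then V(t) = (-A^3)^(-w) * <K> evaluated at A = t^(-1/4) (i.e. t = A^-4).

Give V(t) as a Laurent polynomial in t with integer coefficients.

The presented braid s3^-1 s2^-1 s2^-1 s3 s2^-1 s1^-1 s2 s3 s1^-1 s3 s3 on 4 strands reduces by inverse Markov moves (closure unchanged at each step):
  Deconjugate: the word is γ·β·γ⁻¹ with γ = s3^-1 (prefix) and γ⁻¹ = s3 (suffix); strip both.
Reduced to β = s2^-1 s2^-1 s3 s2^-1 s1^-1 s2 s3 s1^-1 s3 on 4 strands, 9 crossings.
Compute on β:
Braid: s2^-1 s2^-1 s3 s2^-1 s1^-1 s2 s3 s1^-1 s3 on 4 strands, 9 crossings.
Writhe w = (#positive) - (#negative) = 4 - 5 = -1.
Enumerate smoothing states for the bracket polynomial. There are 2^9 = 512 states.
For each crossing: s=0 is the vertical smoothing, s=1 horizontal. Crossing k contributes A^(sign_k * (1 - 2*s_k)); loop factor d = -A^2 - A^-2.
Tabulate the states by total A-exponent and number of loops L (A-exp: L × count):
  A^9: L=5 ×1
  A^7: L=4 ×9
  A^5: L=3 ×32, L=5 ×4
  A^3: L=2 ×55, L=4 ×28, L=6 ×1
  A^1: L=1 ×39, L=3 ×77, L=5 ×10
  A^-1: L=2 ×87, L=4 ×38, L=6 ×1
  A^-3: L=1 ×14, L=3 ×64, L=5 ×6
  A^-5: L=2 ×17, L=4 ×19
  A^-7: L=3 ×7, L=5 ×2
  A^-9: L=4 ×1
Each group contributes A^e * Σ count * d^(L-1):
Powers of d = -A^2 - A^-2: d^2 = A^4 + 2 + A^-4; d^3 = -A^6 - 3*A^2 - 3*A^-2 - A^-6; d^4 = A^8 + 4*A^4 + 6 + 4*A^-4 + A^-8; d^5 = -A^10 - 5*A^6 - 10*A^2 - 10*A^-2 - 5*A^-6 - A^-10.
  A^9 * (d^4) = A^17 + 4*A^13 + 6*A^9 + 4*A^5 + A
  A^7 * (9*d^3) = -9*A^13 - 27*A^9 - 27*A^5 - 9*A
  A^5 * (32*d^2 + 4*d^4) = 4*A^13 + 48*A^9 + 88*A^5 + 48*A + 4*A^-3
  A^3 * (55*d + 28*d^3 + d^5) = -A^13 - 33*A^9 - 149*A^5 - 149*A - 33*A^-3 - A^-7
  A^1 * (39 + 77*d^2 + 10*d^4) = 10*A^9 + 117*A^5 + 253*A + 117*A^-3 + 10*A^-7
  A^-1 * (87*d + 38*d^3 + d^5) = -A^9 - 43*A^5 - 211*A - 211*A^-3 - 43*A^-7 - A^-11
  A^-3 * (14 + 64*d^2 + 6*d^4) = 6*A^5 + 88*A + 178*A^-3 + 88*A^-7 + 6*A^-11
  A^-5 * (17*d + 19*d^3) = -19*A - 74*A^-3 - 74*A^-7 - 19*A^-11
  A^-7 * (7*d^2 + 2*d^4) = 2*A + 15*A^-3 + 26*A^-7 + 15*A^-11 + 2*A^-15
  A^-9 * (d^3) = -A^-3 - 3*A^-7 - 3*A^-11 - A^-15
Summing the groups: <K> = A^17 - 2*A^13 + 3*A^9 - 4*A^5 + 4*A - 5*A^-3 + 3*A^-7 - 2*A^-11 + A^-15
Normalise by the writhe: (-A^3)^(-w) = (-A^3)^(1) = -A^3, so f(A) = -A^3 * <K> = -A^20 + 2*A^16 - 3*A^12 + 4*A^8 - 4*A^4 + 5 - 3*A^-4 + 2*A^-8 - A^-12.
Substitute A = t^(-1/4), i.e. A^e → t^(-e/4): V(t) = -t^3 + 2*t^2 - 3*t + 5 - 4*t^-1 + 4*t^-2 - 3*t^-3 + 2*t^-4 - t^-5

Answer: -t^3 + 2*t^2 - 3*t + 5 - 4*t^-1 + 4*t^-2 - 3*t^-3 + 2*t^-4 - t^-5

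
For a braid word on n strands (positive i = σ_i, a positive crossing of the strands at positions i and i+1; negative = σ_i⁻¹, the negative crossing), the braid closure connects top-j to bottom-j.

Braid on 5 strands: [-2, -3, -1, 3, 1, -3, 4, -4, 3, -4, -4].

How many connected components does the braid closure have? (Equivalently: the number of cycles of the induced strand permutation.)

Track the strand permutation on 5 strands, starting from identity.
  step 1: s2^-1 swaps positions 2,3 -> [1 3 2 4 5]
  step 2: s3^-1 swaps positions 3,4 -> [1 3 4 2 5]
  step 3: s1^-1 swaps positions 1,2 -> [3 1 4 2 5]
  step 4: s3 swaps positions 3,4 -> [3 1 2 4 5]
  step 5: s1 swaps positions 1,2 -> [1 3 2 4 5]
  step 6: s3^-1 swaps positions 3,4 -> [1 3 4 2 5]
  step 7: s4 swaps positions 4,5 -> [1 3 4 5 2]
  step 8: s4^-1 swaps positions 4,5 -> [1 3 4 2 5]
  step 9: s3 swaps positions 3,4 -> [1 3 2 4 5]
  step 10: s4^-1 swaps positions 4,5 -> [1 3 2 5 4]
  step 11: s4^-1 swaps positions 4,5 -> [1 3 2 4 5]
Final permutation (position -> original strand): [1 3 2 4 5]
Closure components = cycle count of this permutation = 4.

Answer: 4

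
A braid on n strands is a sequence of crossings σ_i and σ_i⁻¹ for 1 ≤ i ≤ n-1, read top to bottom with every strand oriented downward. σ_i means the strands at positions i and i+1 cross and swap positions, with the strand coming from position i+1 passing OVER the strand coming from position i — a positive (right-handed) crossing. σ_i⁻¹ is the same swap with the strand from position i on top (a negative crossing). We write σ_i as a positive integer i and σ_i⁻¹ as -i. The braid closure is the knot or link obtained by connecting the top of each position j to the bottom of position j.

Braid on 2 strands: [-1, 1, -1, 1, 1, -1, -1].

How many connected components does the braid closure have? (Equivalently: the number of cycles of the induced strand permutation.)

Track the strand permutation on 2 strands, starting from identity.
  step 1: s1^-1 swaps positions 1,2 -> [2 1]
  step 2: s1 swaps positions 1,2 -> [1 2]
  step 3: s1^-1 swaps positions 1,2 -> [2 1]
  step 4: s1 swaps positions 1,2 -> [1 2]
  step 5: s1 swaps positions 1,2 -> [2 1]
  step 6: s1^-1 swaps positions 1,2 -> [1 2]
  step 7: s1^-1 swaps positions 1,2 -> [2 1]
Final permutation (position -> original strand): [2 1]
Closure components = cycle count of this permutation = 1.

Answer: 1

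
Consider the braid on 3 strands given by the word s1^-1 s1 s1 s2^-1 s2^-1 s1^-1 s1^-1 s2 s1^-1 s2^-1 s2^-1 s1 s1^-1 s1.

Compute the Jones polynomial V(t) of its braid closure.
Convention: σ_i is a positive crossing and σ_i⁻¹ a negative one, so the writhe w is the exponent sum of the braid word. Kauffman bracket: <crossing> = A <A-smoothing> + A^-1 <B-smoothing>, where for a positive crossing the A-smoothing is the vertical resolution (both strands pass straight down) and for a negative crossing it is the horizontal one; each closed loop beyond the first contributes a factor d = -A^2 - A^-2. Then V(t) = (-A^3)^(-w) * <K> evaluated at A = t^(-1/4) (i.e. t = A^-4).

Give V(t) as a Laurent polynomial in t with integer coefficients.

-1 + 4*t^-1 - 5*t^-2 + 7*t^-3 - 7*t^-4 + 6*t^-5 - 5*t^-6 + 3*t^-7 - t^-8

Derivation:
The presented braid s1^-1 s1 s1 s2^-1 s2^-1 s1^-1 s1^-1 s2 s1^-1 s2^-1 s2^-1 s1 s1^-1 s1 on 3 strands reduces by inverse Markov moves (closure unchanged at each step):
  Deconjugate: the word is γ·β·γ⁻¹ with γ = s1^-1 s1 (prefix) and γ⁻¹ = s1^-1 s1 (suffix); strip both.
Reduced to β = s1 s2^-1 s2^-1 s1^-1 s1^-1 s2 s1^-1 s2^-1 s2^-1 s1 on 3 strands, 10 crossings.
Compute on β:
Braid: s1 s2^-1 s2^-1 s1^-1 s1^-1 s2 s1^-1 s2^-1 s2^-1 s1 on 3 strands, 10 crossings.
Writhe w = (#positive) - (#negative) = 3 - 7 = -4.
State-sum expansion of <K>. There are 2^10 = 1024 states.
Smooth each crossing (0=||, 1=⌣⌢); contribution A^(Σ sign_k(1-2s_k)) * d^(L-1).
Tabulate the states by total A-exponent and number of loops L (A-exp: L × count):
  A^10: L=6 ×1
  A^8: L=5 ×10
  A^6: L=4 ×43, L=6 ×2
  A^4: L=3 ×98, L=5 ×22
  A^2: L=2 ×118, L=4 ×88, L=6 ×4
  A^0: L=1 ×60, L=3 ×162, L=5 ×30
  A^-2: L=2 ×128, L=4 ×79, L=6 ×3
  A^-4: L=1 ×23, L=3 ×84, L=5 ×13
  A^-6: L=2 ×27, L=4 ×18
  A^-8: L=1 ×2, L=3 ×8
  A^-10: L=2 ×1
Each group contributes A^e * Σ count * d^(L-1):
Powers of d = -A^2 - A^-2: d^2 = A^4 + 2 + A^-4; d^3 = -A^6 - 3*A^2 - 3*A^-2 - A^-6; d^4 = A^8 + 4*A^4 + 6 + 4*A^-4 + A^-8; d^5 = -A^10 - 5*A^6 - 10*A^2 - 10*A^-2 - 5*A^-6 - A^-10.
  A^10 * (d^5) = -A^20 - 5*A^16 - 10*A^12 - 10*A^8 - 5*A^4 - 1
  A^8 * (10*d^4) = 10*A^16 + 40*A^12 + 60*A^8 + 40*A^4 + 10
  A^6 * (43*d^3 + 2*d^5) = -2*A^16 - 53*A^12 - 149*A^8 - 149*A^4 - 53 - 2*A^-4
  A^4 * (98*d^2 + 22*d^4) = 22*A^12 + 186*A^8 + 328*A^4 + 186 + 22*A^-4
  A^2 * (118*d + 88*d^3 + 4*d^5) = -4*A^12 - 108*A^8 - 422*A^4 - 422 - 108*A^-4 - 4*A^-8
  A^0 * (60 + 162*d^2 + 30*d^4) = 30*A^8 + 282*A^4 + 564 + 282*A^-4 + 30*A^-8
  A^-2 * (128*d + 79*d^3 + 3*d^5) = -3*A^8 - 94*A^4 - 395 - 395*A^-4 - 94*A^-8 - 3*A^-12
  A^-4 * (23 + 84*d^2 + 13*d^4) = 13*A^4 + 136 + 269*A^-4 + 136*A^-8 + 13*A^-12
  A^-6 * (27*d + 18*d^3) = -18 - 81*A^-4 - 81*A^-8 - 18*A^-12
  A^-8 * (2 + 8*d^2) = 8*A^-4 + 18*A^-8 + 8*A^-12
  A^-10 * (d) = -A^-8 - A^-12
Summing the groups: <K> = -A^20 + 3*A^16 - 5*A^12 + 6*A^8 - 7*A^4 + 7 - 5*A^-4 + 4*A^-8 - A^-12
Normalise by the writhe: (-A^3)^(-w) = (-A^3)^(4) = A^12, so f(A) = A^12 * <K> = -A^32 + 3*A^28 - 5*A^24 + 6*A^20 - 7*A^16 + 7*A^12 - 5*A^8 + 4*A^4 - 1.
Substitute A = t^(-1/4), i.e. A^e → t^(-e/4): V(t) = -1 + 4*t^-1 - 5*t^-2 + 7*t^-3 - 7*t^-4 + 6*t^-5 - 5*t^-6 + 3*t^-7 - t^-8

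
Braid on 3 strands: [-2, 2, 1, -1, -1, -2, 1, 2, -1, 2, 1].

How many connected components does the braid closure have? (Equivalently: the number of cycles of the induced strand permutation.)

Track the strand permutation on 3 strands, starting from identity.
  step 1: s2^-1 swaps positions 2,3 -> [1 3 2]
  step 2: s2 swaps positions 2,3 -> [1 2 3]
  step 3: s1 swaps positions 1,2 -> [2 1 3]
  step 4: s1^-1 swaps positions 1,2 -> [1 2 3]
  step 5: s1^-1 swaps positions 1,2 -> [2 1 3]
  step 6: s2^-1 swaps positions 2,3 -> [2 3 1]
  step 7: s1 swaps positions 1,2 -> [3 2 1]
  step 8: s2 swaps positions 2,3 -> [3 1 2]
  step 9: s1^-1 swaps positions 1,2 -> [1 3 2]
  step 10: s2 swaps positions 2,3 -> [1 2 3]
  step 11: s1 swaps positions 1,2 -> [2 1 3]
Final permutation (position -> original strand): [2 1 3]
Closure components = cycle count of this permutation = 2.

Answer: 2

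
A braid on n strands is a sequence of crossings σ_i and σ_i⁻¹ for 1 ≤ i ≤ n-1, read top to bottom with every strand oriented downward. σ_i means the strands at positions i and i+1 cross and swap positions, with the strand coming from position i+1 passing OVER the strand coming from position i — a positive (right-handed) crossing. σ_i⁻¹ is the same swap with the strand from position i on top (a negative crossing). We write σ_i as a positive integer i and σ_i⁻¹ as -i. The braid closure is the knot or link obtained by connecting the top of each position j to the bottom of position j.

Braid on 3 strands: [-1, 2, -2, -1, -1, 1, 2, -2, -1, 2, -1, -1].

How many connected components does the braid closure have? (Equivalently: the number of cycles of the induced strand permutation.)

Track the strand permutation on 3 strands, starting from identity.
  step 1: s1^-1 swaps positions 1,2 -> [2 1 3]
  step 2: s2 swaps positions 2,3 -> [2 3 1]
  step 3: s2^-1 swaps positions 2,3 -> [2 1 3]
  step 4: s1^-1 swaps positions 1,2 -> [1 2 3]
  step 5: s1^-1 swaps positions 1,2 -> [2 1 3]
  step 6: s1 swaps positions 1,2 -> [1 2 3]
  step 7: s2 swaps positions 2,3 -> [1 3 2]
  step 8: s2^-1 swaps positions 2,3 -> [1 2 3]
  step 9: s1^-1 swaps positions 1,2 -> [2 1 3]
  step 10: s2 swaps positions 2,3 -> [2 3 1]
  step 11: s1^-1 swaps positions 1,2 -> [3 2 1]
  step 12: s1^-1 swaps positions 1,2 -> [2 3 1]
Final permutation (position -> original strand): [2 3 1]
Closure components = cycle count of this permutation = 1.

Answer: 1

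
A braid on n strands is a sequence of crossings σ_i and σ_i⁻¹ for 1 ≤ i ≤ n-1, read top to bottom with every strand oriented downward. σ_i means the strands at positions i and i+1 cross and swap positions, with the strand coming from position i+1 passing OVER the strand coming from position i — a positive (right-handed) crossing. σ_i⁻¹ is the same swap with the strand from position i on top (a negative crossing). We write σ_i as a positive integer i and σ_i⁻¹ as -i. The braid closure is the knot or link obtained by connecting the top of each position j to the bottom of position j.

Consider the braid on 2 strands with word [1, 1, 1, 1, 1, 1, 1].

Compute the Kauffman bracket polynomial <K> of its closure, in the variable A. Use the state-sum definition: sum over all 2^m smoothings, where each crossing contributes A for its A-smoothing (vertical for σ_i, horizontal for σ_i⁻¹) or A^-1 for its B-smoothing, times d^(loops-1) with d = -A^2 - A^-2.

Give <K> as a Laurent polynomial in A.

Braid: s1 s1 s1 s1 s1 s1 s1 on 2 strands, 7 crossings.
Writhe w = (#positive) - (#negative) = 7 - 0 = 7.
State-sum expansion of <K>. There are 2^7 = 128 states.
Smooth each crossing (0=||, 1=⌣⌢); contribution A^(Σ sign_k(1-2s_k)) * d^(L-1).
Tabulate the states by total A-exponent and number of loops L (A-exp: L × count):
  A^7: L=2 ×1
  A^5: L=1 ×7
  A^3: L=2 ×21
  A^1: L=3 ×35
  A^-1: L=4 ×35
  A^-3: L=5 ×21
  A^-5: L=6 ×7
  A^-7: L=7 ×1
Each group contributes A^e * Σ count * d^(L-1):
Powers of d = -A^2 - A^-2: d^2 = A^4 + 2 + A^-4; d^3 = -A^6 - 3*A^2 - 3*A^-2 - A^-6; d^4 = A^8 + 4*A^4 + 6 + 4*A^-4 + A^-8; d^5 = -A^10 - 5*A^6 - 10*A^2 - 10*A^-2 - 5*A^-6 - A^-10; d^6 = A^12 + 6*A^8 + 15*A^4 + 20 + 15*A^-4 + 6*A^-8 + A^-12.
  A^7 * (d) = -A^9 - A^5
  A^5 * (7) = 7*A^5
  A^3 * (21*d) = -21*A^5 - 21*A
  A^1 * (35*d^2) = 35*A^5 + 70*A + 35*A^-3
  A^-1 * (35*d^3) = -35*A^5 - 105*A - 105*A^-3 - 35*A^-7
  A^-3 * (21*d^4) = 21*A^5 + 84*A + 126*A^-3 + 84*A^-7 + 21*A^-11
  A^-5 * (7*d^5) = -7*A^5 - 35*A - 70*A^-3 - 70*A^-7 - 35*A^-11 - 7*A^-15
  A^-7 * (d^6) = A^5 + 6*A + 15*A^-3 + 20*A^-7 + 15*A^-11 + 6*A^-15 + A^-19
Summing the groups: <K> = -A^9 - A + A^-3 - A^-7 + A^-11 - A^-15 + A^-19

Answer: -A^9 - A + A^-3 - A^-7 + A^-11 - A^-15 + A^-19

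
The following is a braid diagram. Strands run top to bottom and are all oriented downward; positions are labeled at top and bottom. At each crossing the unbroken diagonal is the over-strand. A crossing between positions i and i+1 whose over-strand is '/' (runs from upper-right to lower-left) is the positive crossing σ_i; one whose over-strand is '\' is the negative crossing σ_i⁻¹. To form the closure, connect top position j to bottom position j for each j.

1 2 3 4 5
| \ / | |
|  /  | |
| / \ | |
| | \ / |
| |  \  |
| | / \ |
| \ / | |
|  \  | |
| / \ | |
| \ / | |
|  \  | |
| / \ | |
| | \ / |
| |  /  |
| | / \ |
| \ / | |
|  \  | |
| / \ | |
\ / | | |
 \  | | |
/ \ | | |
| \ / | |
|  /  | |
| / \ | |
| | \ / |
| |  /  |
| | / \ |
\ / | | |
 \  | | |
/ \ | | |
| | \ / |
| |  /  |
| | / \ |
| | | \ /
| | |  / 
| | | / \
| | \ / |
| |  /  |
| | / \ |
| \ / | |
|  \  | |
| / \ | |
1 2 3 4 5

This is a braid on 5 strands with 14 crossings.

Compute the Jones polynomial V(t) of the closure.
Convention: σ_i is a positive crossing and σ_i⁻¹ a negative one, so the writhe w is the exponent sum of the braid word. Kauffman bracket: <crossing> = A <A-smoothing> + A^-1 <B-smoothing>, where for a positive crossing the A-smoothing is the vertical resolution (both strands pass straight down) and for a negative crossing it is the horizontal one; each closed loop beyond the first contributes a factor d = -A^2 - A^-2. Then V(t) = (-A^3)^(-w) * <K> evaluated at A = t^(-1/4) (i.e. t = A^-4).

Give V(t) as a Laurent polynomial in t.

Reading the diagram top to bottom ('/'-over between positions i,i+1 = s_i, '\'-over = s_i^-1): braid word = s2 s3^-1 s2^-1 s2^-1 s3 s2^-1 s1^-1 s2 s3 s1^-1 s3 s4 s3 s2^-1.
The presented braid s2 s3^-1 s2^-1 s2^-1 s3 s2^-1 s1^-1 s2 s3 s1^-1 s3 s4 s3 s2^-1 on 5 strands reduces by inverse Markov moves (closure unchanged at each step):
  Deconjugate: the word is γ·β·γ⁻¹ with γ = s2 s3^-1 (prefix) and γ⁻¹ = s3 s2^-1 (suffix); strip both.
  Destabilize: the word has the form β·s4 where s4 occurs only as the final letter (β ∈ B_4); drop it and the last strand → 4 strands.
Reduced to β = s2^-1 s2^-1 s3 s2^-1 s1^-1 s2 s3 s1^-1 s3 on 4 strands, 9 crossings.
Compute on β:
Braid: s2^-1 s2^-1 s3 s2^-1 s1^-1 s2 s3 s1^-1 s3 on 4 strands, 9 crossings.
Writhe w = (#positive) - (#negative) = 4 - 5 = -1.
State-sum expansion of <K>. There are 2^9 = 512 states.
For each crossing: s=0 is the vertical smoothing, s=1 horizontal. Crossing k contributes A^(sign_k * (1 - 2*s_k)); loop factor d = -A^2 - A^-2.
Tabulate the states by total A-exponent and number of loops L (A-exp: L × count):
  A^9: L=5 ×1
  A^7: L=4 ×9
  A^5: L=3 ×32, L=5 ×4
  A^3: L=2 ×55, L=4 ×28, L=6 ×1
  A^1: L=1 ×39, L=3 ×77, L=5 ×10
  A^-1: L=2 ×87, L=4 ×38, L=6 ×1
  A^-3: L=1 ×14, L=3 ×64, L=5 ×6
  A^-5: L=2 ×17, L=4 ×19
  A^-7: L=3 ×7, L=5 ×2
  A^-9: L=4 ×1
Each group contributes A^e * Σ count * d^(L-1):
Powers of d = -A^2 - A^-2: d^2 = A^4 + 2 + A^-4; d^3 = -A^6 - 3*A^2 - 3*A^-2 - A^-6; d^4 = A^8 + 4*A^4 + 6 + 4*A^-4 + A^-8; d^5 = -A^10 - 5*A^6 - 10*A^2 - 10*A^-2 - 5*A^-6 - A^-10.
  A^9 * (d^4) = A^17 + 4*A^13 + 6*A^9 + 4*A^5 + A
  A^7 * (9*d^3) = -9*A^13 - 27*A^9 - 27*A^5 - 9*A
  A^5 * (32*d^2 + 4*d^4) = 4*A^13 + 48*A^9 + 88*A^5 + 48*A + 4*A^-3
  A^3 * (55*d + 28*d^3 + d^5) = -A^13 - 33*A^9 - 149*A^5 - 149*A - 33*A^-3 - A^-7
  A^1 * (39 + 77*d^2 + 10*d^4) = 10*A^9 + 117*A^5 + 253*A + 117*A^-3 + 10*A^-7
  A^-1 * (87*d + 38*d^3 + d^5) = -A^9 - 43*A^5 - 211*A - 211*A^-3 - 43*A^-7 - A^-11
  A^-3 * (14 + 64*d^2 + 6*d^4) = 6*A^5 + 88*A + 178*A^-3 + 88*A^-7 + 6*A^-11
  A^-5 * (17*d + 19*d^3) = -19*A - 74*A^-3 - 74*A^-7 - 19*A^-11
  A^-7 * (7*d^2 + 2*d^4) = 2*A + 15*A^-3 + 26*A^-7 + 15*A^-11 + 2*A^-15
  A^-9 * (d^3) = -A^-3 - 3*A^-7 - 3*A^-11 - A^-15
Summing the groups: <K> = A^17 - 2*A^13 + 3*A^9 - 4*A^5 + 4*A - 5*A^-3 + 3*A^-7 - 2*A^-11 + A^-15
Normalise by the writhe: (-A^3)^(-w) = (-A^3)^(1) = -A^3, so f(A) = -A^3 * <K> = -A^20 + 2*A^16 - 3*A^12 + 4*A^8 - 4*A^4 + 5 - 3*A^-4 + 2*A^-8 - A^-12.
Substitute A = t^(-1/4), i.e. A^e → t^(-e/4): V(t) = -t^3 + 2*t^2 - 3*t + 5 - 4*t^-1 + 4*t^-2 - 3*t^-3 + 2*t^-4 - t^-5

Answer: -t^3 + 2*t^2 - 3*t + 5 - 4*t^-1 + 4*t^-2 - 3*t^-3 + 2*t^-4 - t^-5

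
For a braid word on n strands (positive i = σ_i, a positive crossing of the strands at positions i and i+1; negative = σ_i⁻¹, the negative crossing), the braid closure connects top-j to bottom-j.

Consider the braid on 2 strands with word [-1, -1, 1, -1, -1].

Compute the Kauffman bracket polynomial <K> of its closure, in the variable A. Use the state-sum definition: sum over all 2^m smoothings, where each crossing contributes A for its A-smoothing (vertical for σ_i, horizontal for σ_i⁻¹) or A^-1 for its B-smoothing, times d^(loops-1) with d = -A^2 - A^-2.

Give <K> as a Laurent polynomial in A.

A^7 - A^3 - A^-5

Derivation:
First cancel adjacent σ_i σ_i⁻¹ pairs (Reidemeister II — same braid, same closure): s1^-1 s1^-1 s1 s1^-1 s1^-1 → s1^-1 s1^-1 s1^-1.
Braid: s1^-1 s1^-1 s1^-1 on 2 strands, 3 crossings.
Writhe w = (#positive) - (#negative) = 0 - 3 = -3.
Enumerate smoothing states for the bracket polynomial. There are 2^3 = 8 states.
Smooth each crossing (0=||, 1=⌣⌢); contribution A^(Σ sign_k(1-2s_k)) * d^(L-1).
  state 000: A-exp=-3, loops=2, term = A^-3 * d^1
  state 001: A-exp=-1, loops=1, term = A^-1 * d^0
  state 010: A-exp=-1, loops=1, term = A^-1 * d^0
  state 011: A-exp=+1, loops=2, term = A^1 * d^1
  state 100: A-exp=-1, loops=1, term = A^-1 * d^0
  state 101: A-exp=+1, loops=2, term = A^1 * d^1
  state 110: A-exp=+1, loops=2, term = A^1 * d^1
  state 111: A-exp=+3, loops=3, term = A^3 * d^2
Collect the terms by A-exponent (count of states per loop number):
Powers of d = -A^2 - A^-2: d^2 = A^4 + 2 + A^-4.
  A^3 * (d^2) = A^7 + 2*A^3 + A^-1
  A^1 * (3*d) = -3*A^3 - 3*A^-1
  A^-1 * (3) = 3*A^-1
  A^-3 * (d) = -A^-1 - A^-5
Summing the groups: <K> = A^7 - A^3 - A^-5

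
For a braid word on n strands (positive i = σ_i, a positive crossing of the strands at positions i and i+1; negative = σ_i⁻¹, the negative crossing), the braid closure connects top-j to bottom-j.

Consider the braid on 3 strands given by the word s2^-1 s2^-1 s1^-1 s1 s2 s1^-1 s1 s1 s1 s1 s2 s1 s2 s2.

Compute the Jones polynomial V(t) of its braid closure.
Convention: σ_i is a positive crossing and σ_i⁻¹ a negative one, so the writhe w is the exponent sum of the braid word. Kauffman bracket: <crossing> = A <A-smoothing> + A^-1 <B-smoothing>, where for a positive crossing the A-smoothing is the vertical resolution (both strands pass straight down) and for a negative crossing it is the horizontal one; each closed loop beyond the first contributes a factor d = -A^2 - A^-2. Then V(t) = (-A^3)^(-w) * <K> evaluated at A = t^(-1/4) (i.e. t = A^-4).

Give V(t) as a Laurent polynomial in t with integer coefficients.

-t^7 + t^6 - t^5 + t^4 + t^2

Derivation:
The presented braid s2^-1 s2^-1 s1^-1 s1 s2 s1^-1 s1 s1 s1 s1 s2 s1 s2 s2 on 3 strands reduces by inverse Markov moves (closure unchanged at each step):
  Deconjugate: the word is γ·β·γ⁻¹ with γ = s2^-1 (prefix) and γ⁻¹ = s2 (suffix); strip both.
  Deconjugate: the word is γ·β·γ⁻¹ with γ = s2^-1 s1^-1 (prefix) and γ⁻¹ = s1 s2 (suffix); strip both.
Reduced to β = s1 s2 s1^-1 s1 s1 s1 s1 s2 on 3 strands, 8 crossings.
Compute on β:
First cancel adjacent σ_i σ_i⁻¹ pairs (Reidemeister II — same braid, same closure): s1 s2 s1^-1 s1 s1 s1 s1 s2 → s1 s2 s1 s1 s1 s2.
Braid: s1 s2 s1 s1 s1 s2 on 3 strands, 6 crossings.
Writhe w = (#positive) - (#negative) = 6 - 0 = 6.
Enumerate smoothing states for the bracket polynomial. There are 2^6 = 64 states.
Each crossing splits two ways (0=vertical, 1=horizontal). The state's weight is A^(#A-smoothings - #B-smoothings) * d^(loops - 1).
Tabulate the states by total A-exponent and number of loops L (A-exp: L × count):
  A^6: L=3 ×1
  A^4: L=2 ×6
  A^2: L=1 ×8, L=3 ×7
  A^0: L=2 ×16, L=4 ×4
  A^-2: L=1 ×3, L=3 ×11, L=5 ×1
  A^-4: L=2 ×3, L=4 ×3
  A^-6: L=3 ×1
Each group contributes A^e * Σ count * d^(L-1):
Powers of d = -A^2 - A^-2: d^2 = A^4 + 2 + A^-4; d^3 = -A^6 - 3*A^2 - 3*A^-2 - A^-6; d^4 = A^8 + 4*A^4 + 6 + 4*A^-4 + A^-8.
  A^6 * (d^2) = A^10 + 2*A^6 + A^2
  A^4 * (6*d) = -6*A^6 - 6*A^2
  A^2 * (8 + 7*d^2) = 7*A^6 + 22*A^2 + 7*A^-2
  A^0 * (16*d + 4*d^3) = -4*A^6 - 28*A^2 - 28*A^-2 - 4*A^-6
  A^-2 * (3 + 11*d^2 + d^4) = A^6 + 15*A^2 + 31*A^-2 + 15*A^-6 + A^-10
  A^-4 * (3*d + 3*d^3) = -3*A^2 - 12*A^-2 - 12*A^-6 - 3*A^-10
  A^-6 * (d^2) = A^-2 + 2*A^-6 + A^-10
Summing the groups: <K> = A^10 + A^2 - A^-2 + A^-6 - A^-10
Normalise by the writhe: (-A^3)^(-w) = (-A^3)^(-6) = A^-18, so f(A) = A^-18 * <K> = A^-8 + A^-16 - A^-20 + A^-24 - A^-28.
Substitute A = t^(-1/4), i.e. A^e → t^(-e/4): V(t) = -t^7 + t^6 - t^5 + t^4 + t^2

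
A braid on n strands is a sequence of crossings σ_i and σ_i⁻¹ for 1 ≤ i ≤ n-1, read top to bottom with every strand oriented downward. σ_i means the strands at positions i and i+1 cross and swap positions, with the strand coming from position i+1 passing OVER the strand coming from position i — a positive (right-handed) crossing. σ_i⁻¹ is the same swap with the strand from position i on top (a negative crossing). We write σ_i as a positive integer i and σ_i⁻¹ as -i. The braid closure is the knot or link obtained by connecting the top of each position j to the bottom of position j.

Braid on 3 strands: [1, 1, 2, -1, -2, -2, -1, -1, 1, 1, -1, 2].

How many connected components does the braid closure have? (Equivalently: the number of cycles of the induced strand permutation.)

3

Derivation:
Track the strand permutation on 3 strands, starting from identity.
  step 1: s1 swaps positions 1,2 -> [2 1 3]
  step 2: s1 swaps positions 1,2 -> [1 2 3]
  step 3: s2 swaps positions 2,3 -> [1 3 2]
  step 4: s1^-1 swaps positions 1,2 -> [3 1 2]
  step 5: s2^-1 swaps positions 2,3 -> [3 2 1]
  step 6: s2^-1 swaps positions 2,3 -> [3 1 2]
  step 7: s1^-1 swaps positions 1,2 -> [1 3 2]
  step 8: s1^-1 swaps positions 1,2 -> [3 1 2]
  step 9: s1 swaps positions 1,2 -> [1 3 2]
  step 10: s1 swaps positions 1,2 -> [3 1 2]
  step 11: s1^-1 swaps positions 1,2 -> [1 3 2]
  step 12: s2 swaps positions 2,3 -> [1 2 3]
Final permutation (position -> original strand): [1 2 3]
Closure components = cycle count of this permutation = 3.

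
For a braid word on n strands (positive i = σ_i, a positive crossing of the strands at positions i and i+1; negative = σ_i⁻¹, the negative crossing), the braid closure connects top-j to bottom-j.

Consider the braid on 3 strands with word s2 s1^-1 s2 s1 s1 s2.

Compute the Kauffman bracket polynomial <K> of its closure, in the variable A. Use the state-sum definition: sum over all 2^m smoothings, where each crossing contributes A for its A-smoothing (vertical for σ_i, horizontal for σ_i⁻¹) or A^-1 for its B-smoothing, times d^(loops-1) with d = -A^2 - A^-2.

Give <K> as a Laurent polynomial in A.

A^8 - A^4 + 2 - A^-4 + A^-8 - A^-12

Derivation:
Braid: s2 s1^-1 s2 s1 s1 s2 on 3 strands, 6 crossings.
Writhe w = (#positive) - (#negative) = 5 - 1 = 4.
Enumerate smoothing states for the bracket polynomial. There are 2^6 = 64 states.
Smooth each crossing (0=||, 1=⌣⌢); contribution A^(Σ sign_k(1-2s_k)) * d^(L-1).
Tabulate the states by total A-exponent and number of loops L (A-exp: L × count):
  A^6: L=2 ×1
  A^4: L=1 ×3, L=3 ×3
  A^2: L=2 ×14, L=4 ×1
  A^0: L=1 ×10, L=3 ×10
  A^-2: L=2 ×13, L=4 ×2
  A^-4: L=3 ×6
  A^-6: L=4 ×1
Each group contributes A^e * Σ count * d^(L-1):
Powers of d = -A^2 - A^-2: d^2 = A^4 + 2 + A^-4; d^3 = -A^6 - 3*A^2 - 3*A^-2 - A^-6.
  A^6 * (d) = -A^8 - A^4
  A^4 * (3 + 3*d^2) = 3*A^8 + 9*A^4 + 3
  A^2 * (14*d + d^3) = -A^8 - 17*A^4 - 17 - A^-4
  A^0 * (10 + 10*d^2) = 10*A^4 + 30 + 10*A^-4
  A^-2 * (13*d + 2*d^3) = -2*A^4 - 19 - 19*A^-4 - 2*A^-8
  A^-4 * (6*d^2) = 6 + 12*A^-4 + 6*A^-8
  A^-6 * (d^3) = -1 - 3*A^-4 - 3*A^-8 - A^-12
Summing the groups: <K> = A^8 - A^4 + 2 - A^-4 + A^-8 - A^-12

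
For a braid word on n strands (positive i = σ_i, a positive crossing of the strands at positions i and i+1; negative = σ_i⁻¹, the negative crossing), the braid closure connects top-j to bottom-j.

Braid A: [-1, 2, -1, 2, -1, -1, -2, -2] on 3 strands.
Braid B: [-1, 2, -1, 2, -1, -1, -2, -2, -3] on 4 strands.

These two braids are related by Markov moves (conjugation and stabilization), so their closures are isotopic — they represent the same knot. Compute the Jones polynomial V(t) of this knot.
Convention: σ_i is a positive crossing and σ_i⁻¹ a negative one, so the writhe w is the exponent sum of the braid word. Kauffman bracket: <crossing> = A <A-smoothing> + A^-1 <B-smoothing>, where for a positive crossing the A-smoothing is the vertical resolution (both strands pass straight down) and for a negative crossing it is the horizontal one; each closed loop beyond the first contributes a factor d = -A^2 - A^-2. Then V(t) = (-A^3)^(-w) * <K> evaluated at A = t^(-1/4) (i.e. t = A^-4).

Markov-equivalent braids have isotopic closures, hence identical knot invariants. Strip the Markov moves from each word to reach a common short braid β, then compute V(t) once on β.
Braid A: s1^-1 s2 s1^-1 s2 s1^-1 s1^-1 s2^-1 s2^-1 on 3 strands has no conjugating prefix/suffix or stabilization to strip; take β = s1^-1 s2 s1^-1 s2 s1^-1 s1^-1 s2^-1 s2^-1.
Braid B: s1^-1 s2 s1^-1 s2 s1^-1 s1^-1 s2^-1 s2^-1 s3^-1 on 4 strands reduces by inverse Markov moves (closure unchanged at each step):
  Destabilize: the word has the form β·s3^-1 where s3^-1 occurs only as the final letter (β ∈ B_3); drop it and the last strand → 3 strands.
Reduced to β = s1^-1 s2 s1^-1 s2 s1^-1 s1^-1 s2^-1 s2^-1 on 3 strands, 8 crossings.
Both give the same β = s1^-1 s2 s1^-1 s2 s1^-1 s1^-1 s2^-1 s2^-1 on 3 strands, so one state sum suffices:
Braid: s1^-1 s2 s1^-1 s2 s1^-1 s1^-1 s2^-1 s2^-1 on 3 strands, 8 crossings.
Writhe w = (#positive) - (#negative) = 2 - 6 = -4.
Enumerate smoothing states for the bracket polynomial. There are 2^8 = 256 states.
For each crossing: s=0 is the vertical smoothing, s=1 horizontal. Crossing k contributes A^(sign_k * (1 - 2*s_k)); loop factor d = -A^2 - A^-2.
Tabulate the states by total A-exponent and number of loops L (A-exp: L × count):
  A^8: L=5 ×1
  A^6: L=4 ×8
  A^4: L=3 ×26, L=5 ×2
  A^2: L=2 ×41, L=4 ×15
  A^0: L=1 ×26, L=3 ×43, L=5 ×1
  A^-2: L=2 ×47, L=4 ×9
  A^-4: L=1 ×11, L=3 ×16, L=5 ×1
  A^-6: L=2 ×6, L=4 ×2
  A^-8: L=3 ×1
Each group contributes A^e * Σ count * d^(L-1):
Powers of d = -A^2 - A^-2: d^2 = A^4 + 2 + A^-4; d^3 = -A^6 - 3*A^2 - 3*A^-2 - A^-6; d^4 = A^8 + 4*A^4 + 6 + 4*A^-4 + A^-8.
  A^8 * (d^4) = A^16 + 4*A^12 + 6*A^8 + 4*A^4 + 1
  A^6 * (8*d^3) = -8*A^12 - 24*A^8 - 24*A^4 - 8
  A^4 * (26*d^2 + 2*d^4) = 2*A^12 + 34*A^8 + 64*A^4 + 34 + 2*A^-4
  A^2 * (41*d + 15*d^3) = -15*A^8 - 86*A^4 - 86 - 15*A^-4
  A^0 * (26 + 43*d^2 + d^4) = A^8 + 47*A^4 + 118 + 47*A^-4 + A^-8
  A^-2 * (47*d + 9*d^3) = -9*A^4 - 74 - 74*A^-4 - 9*A^-8
  A^-4 * (11 + 16*d^2 + d^4) = A^4 + 20 + 49*A^-4 + 20*A^-8 + A^-12
  A^-6 * (6*d + 2*d^3) = -2 - 12*A^-4 - 12*A^-8 - 2*A^-12
  A^-8 * (d^2) = A^-4 + 2*A^-8 + A^-12
Summing the groups: <K> = A^16 - 2*A^12 + 2*A^8 - 3*A^4 + 3 - 2*A^-4 + 2*A^-8
Normalise by the writhe: (-A^3)^(-w) = (-A^3)^(4) = A^12, so f(A) = A^12 * <K> = A^28 - 2*A^24 + 2*A^20 - 3*A^16 + 3*A^12 - 2*A^8 + 2*A^4.
Substitute A = t^(-1/4), i.e. A^e → t^(-e/4): V(t) = 2*t^-1 - 2*t^-2 + 3*t^-3 - 3*t^-4 + 2*t^-5 - 2*t^-6 + t^-7

Answer: 2*t^-1 - 2*t^-2 + 3*t^-3 - 3*t^-4 + 2*t^-5 - 2*t^-6 + t^-7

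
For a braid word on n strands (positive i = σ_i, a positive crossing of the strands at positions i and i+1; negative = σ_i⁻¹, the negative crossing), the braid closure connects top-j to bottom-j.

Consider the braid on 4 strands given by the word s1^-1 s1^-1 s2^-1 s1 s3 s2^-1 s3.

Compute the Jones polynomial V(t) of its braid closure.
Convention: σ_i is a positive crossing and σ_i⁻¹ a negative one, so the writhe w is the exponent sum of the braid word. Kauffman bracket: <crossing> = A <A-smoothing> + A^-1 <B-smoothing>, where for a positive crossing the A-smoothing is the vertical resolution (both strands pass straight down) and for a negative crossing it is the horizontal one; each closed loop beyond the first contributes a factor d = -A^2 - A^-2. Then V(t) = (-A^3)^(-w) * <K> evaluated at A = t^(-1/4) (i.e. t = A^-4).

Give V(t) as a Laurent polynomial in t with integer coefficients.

t^2 - t + 2 - 2*t^-1 + t^-2 - t^-3 + t^-4

Derivation:
Braid: s1^-1 s1^-1 s2^-1 s1 s3 s2^-1 s3 on 4 strands, 7 crossings.
Writhe w = (#positive) - (#negative) = 3 - 4 = -1.
Computing the Kauffman bracket via state sum. There are 2^7 = 128 states.
Each crossing splits two ways (0=vertical, 1=horizontal). The state's weight is A^(#A-smoothings - #B-smoothings) * d^(loops - 1).
Tabulate the states by total A-exponent and number of loops L (A-exp: L × count):
  A^7: L=4 ×1
  A^5: L=3 ×7
  A^3: L=2 ×17, L=4 ×4
  A^1: L=1 ×14, L=3 ×20, L=5 ×1
  A^-1: L=2 ×27, L=4 ×8
  A^-3: L=1 ×5, L=3 ×15, L=5 ×1
  A^-5: L=2 ×4, L=4 ×3
  A^-7: L=3 ×1
Each group contributes A^e * Σ count * d^(L-1):
Powers of d = -A^2 - A^-2: d^2 = A^4 + 2 + A^-4; d^3 = -A^6 - 3*A^2 - 3*A^-2 - A^-6; d^4 = A^8 + 4*A^4 + 6 + 4*A^-4 + A^-8.
  A^7 * (d^3) = -A^13 - 3*A^9 - 3*A^5 - A
  A^5 * (7*d^2) = 7*A^9 + 14*A^5 + 7*A
  A^3 * (17*d + 4*d^3) = -4*A^9 - 29*A^5 - 29*A - 4*A^-3
  A^1 * (14 + 20*d^2 + d^4) = A^9 + 24*A^5 + 60*A + 24*A^-3 + A^-7
  A^-1 * (27*d + 8*d^3) = -8*A^5 - 51*A - 51*A^-3 - 8*A^-7
  A^-3 * (5 + 15*d^2 + d^4) = A^5 + 19*A + 41*A^-3 + 19*A^-7 + A^-11
  A^-5 * (4*d + 3*d^3) = -3*A - 13*A^-3 - 13*A^-7 - 3*A^-11
  A^-7 * (d^2) = A^-3 + 2*A^-7 + A^-11
Summing the groups: <K> = -A^13 + A^9 - A^5 + 2*A - 2*A^-3 + A^-7 - A^-11
Normalise by the writhe: (-A^3)^(-w) = (-A^3)^(1) = -A^3, so f(A) = -A^3 * <K> = A^16 - A^12 + A^8 - 2*A^4 + 2 - A^-4 + A^-8.
Substitute A = t^(-1/4), i.e. A^e → t^(-e/4): V(t) = t^2 - t + 2 - 2*t^-1 + t^-2 - t^-3 + t^-4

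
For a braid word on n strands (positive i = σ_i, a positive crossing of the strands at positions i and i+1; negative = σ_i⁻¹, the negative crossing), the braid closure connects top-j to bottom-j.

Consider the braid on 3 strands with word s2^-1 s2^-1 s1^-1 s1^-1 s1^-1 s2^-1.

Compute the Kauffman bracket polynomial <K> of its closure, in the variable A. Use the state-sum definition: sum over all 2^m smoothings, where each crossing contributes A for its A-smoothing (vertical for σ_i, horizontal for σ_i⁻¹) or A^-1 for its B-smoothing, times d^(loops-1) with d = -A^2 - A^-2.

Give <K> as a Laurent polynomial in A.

Braid: s2^-1 s2^-1 s1^-1 s1^-1 s1^-1 s2^-1 on 3 strands, 6 crossings.
Writhe w = (#positive) - (#negative) = 0 - 6 = -6.
State-sum expansion of <K>. There are 2^6 = 64 states.
Each crossing splits two ways (0=vertical, 1=horizontal). The state's weight is A^(#A-smoothings - #B-smoothings) * d^(loops - 1).
Tabulate the states by total A-exponent and number of loops L (A-exp: L × count):
  A^6: L=5 ×1
  A^4: L=4 ×6
  A^2: L=3 ×15
  A^0: L=2 ×18, L=4 ×2
  A^-2: L=1 ×9, L=3 ×6
  A^-4: L=2 ×6
  A^-6: L=3 ×1
Each group contributes A^e * Σ count * d^(L-1):
Powers of d = -A^2 - A^-2: d^2 = A^4 + 2 + A^-4; d^3 = -A^6 - 3*A^2 - 3*A^-2 - A^-6; d^4 = A^8 + 4*A^4 + 6 + 4*A^-4 + A^-8.
  A^6 * (d^4) = A^14 + 4*A^10 + 6*A^6 + 4*A^2 + A^-2
  A^4 * (6*d^3) = -6*A^10 - 18*A^6 - 18*A^2 - 6*A^-2
  A^2 * (15*d^2) = 15*A^6 + 30*A^2 + 15*A^-2
  A^0 * (18*d + 2*d^3) = -2*A^6 - 24*A^2 - 24*A^-2 - 2*A^-6
  A^-2 * (9 + 6*d^2) = 6*A^2 + 21*A^-2 + 6*A^-6
  A^-4 * (6*d) = -6*A^-2 - 6*A^-6
  A^-6 * (d^2) = A^-2 + 2*A^-6 + A^-10
Summing the groups: <K> = A^14 - 2*A^10 + A^6 - 2*A^2 + 2*A^-2 + A^-10

Answer: A^14 - 2*A^10 + A^6 - 2*A^2 + 2*A^-2 + A^-10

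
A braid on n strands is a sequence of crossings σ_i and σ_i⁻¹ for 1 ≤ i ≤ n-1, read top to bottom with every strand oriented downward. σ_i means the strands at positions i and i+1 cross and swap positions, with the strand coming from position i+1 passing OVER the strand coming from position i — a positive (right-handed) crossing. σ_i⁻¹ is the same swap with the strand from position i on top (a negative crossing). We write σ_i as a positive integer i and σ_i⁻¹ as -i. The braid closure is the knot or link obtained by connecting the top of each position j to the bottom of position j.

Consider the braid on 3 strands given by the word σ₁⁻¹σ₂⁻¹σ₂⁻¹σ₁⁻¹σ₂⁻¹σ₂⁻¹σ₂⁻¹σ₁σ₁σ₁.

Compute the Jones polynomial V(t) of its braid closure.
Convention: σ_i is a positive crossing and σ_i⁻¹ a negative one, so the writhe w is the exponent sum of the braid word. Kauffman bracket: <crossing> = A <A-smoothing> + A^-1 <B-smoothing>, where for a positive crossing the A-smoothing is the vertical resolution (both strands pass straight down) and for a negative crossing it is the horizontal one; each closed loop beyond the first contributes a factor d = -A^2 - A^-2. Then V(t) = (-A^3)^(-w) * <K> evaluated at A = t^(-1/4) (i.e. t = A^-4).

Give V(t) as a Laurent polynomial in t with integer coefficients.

t^-1 - t^-2 + 2*t^-3 - t^-4 + t^-5 - t^-6

Derivation:
The presented braid s1^-1 s2^-1 s2^-1 s1^-1 s2^-1 s2^-1 s2^-1 s1 s1 s1 on 3 strands reduces by inverse Markov moves (closure unchanged at each step):
  Deconjugate: the word is γ·β·γ⁻¹ with γ = s1^-1 (prefix) and γ⁻¹ = s1 (suffix); strip both.
Reduced to β = s2^-1 s2^-1 s1^-1 s2^-1 s2^-1 s2^-1 s1 s1 on 3 strands, 8 crossings.
Compute on β:
Braid: s2^-1 s2^-1 s1^-1 s2^-1 s2^-1 s2^-1 s1 s1 on 3 strands, 8 crossings.
Writhe w = (#positive) - (#negative) = 2 - 6 = -4.
Computing the Kauffman bracket via state sum. There are 2^8 = 256 states.
Smooth each crossing (0=||, 1=⌣⌢); contribution A^(Σ sign_k(1-2s_k)) * d^(L-1).
Tabulate the states by total A-exponent and number of loops L (A-exp: L × count):
  A^8: L=5 ×1
  A^6: L=4 ×7, L=6 ×1
  A^4: L=3 ×20, L=5 ×8
  A^2: L=2 ×28, L=4 ×27, L=6 ×1
  A^0: L=1 ×17, L=3 ×47, L=5 ×6
  A^-2: L=2 ×42, L=4 ×14
  A^-4: L=1 ×10, L=3 ×18
  A^-6: L=2 ×7, L=4 ×1
  A^-8: L=3 ×1
Each group contributes A^e * Σ count * d^(L-1):
Powers of d = -A^2 - A^-2: d^2 = A^4 + 2 + A^-4; d^3 = -A^6 - 3*A^2 - 3*A^-2 - A^-6; d^4 = A^8 + 4*A^4 + 6 + 4*A^-4 + A^-8; d^5 = -A^10 - 5*A^6 - 10*A^2 - 10*A^-2 - 5*A^-6 - A^-10.
  A^8 * (d^4) = A^16 + 4*A^12 + 6*A^8 + 4*A^4 + 1
  A^6 * (7*d^3 + d^5) = -A^16 - 12*A^12 - 31*A^8 - 31*A^4 - 12 - A^-4
  A^4 * (20*d^2 + 8*d^4) = 8*A^12 + 52*A^8 + 88*A^4 + 52 + 8*A^-4
  A^2 * (28*d + 27*d^3 + d^5) = -A^12 - 32*A^8 - 119*A^4 - 119 - 32*A^-4 - A^-8
  A^0 * (17 + 47*d^2 + 6*d^4) = 6*A^8 + 71*A^4 + 147 + 71*A^-4 + 6*A^-8
  A^-2 * (42*d + 14*d^3) = -14*A^4 - 84 - 84*A^-4 - 14*A^-8
  A^-4 * (10 + 18*d^2) = 18 + 46*A^-4 + 18*A^-8
  A^-6 * (7*d + d^3) = -1 - 10*A^-4 - 10*A^-8 - A^-12
  A^-8 * (d^2) = A^-4 + 2*A^-8 + A^-12
Summing the groups: <K> = -A^12 + A^8 - A^4 + 2 - A^-4 + A^-8
Normalise by the writhe: (-A^3)^(-w) = (-A^3)^(4) = A^12, so f(A) = A^12 * <K> = -A^24 + A^20 - A^16 + 2*A^12 - A^8 + A^4.
Substitute A = t^(-1/4), i.e. A^e → t^(-e/4): V(t) = t^-1 - t^-2 + 2*t^-3 - t^-4 + t^-5 - t^-6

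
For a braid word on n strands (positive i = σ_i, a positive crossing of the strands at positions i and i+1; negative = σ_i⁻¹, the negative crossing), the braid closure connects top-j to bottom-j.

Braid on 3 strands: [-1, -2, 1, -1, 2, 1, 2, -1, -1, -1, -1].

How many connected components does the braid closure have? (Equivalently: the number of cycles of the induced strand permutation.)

2

Derivation:
Track the strand permutation on 3 strands, starting from identity.
  step 1: s1^-1 swaps positions 1,2 -> [2 1 3]
  step 2: s2^-1 swaps positions 2,3 -> [2 3 1]
  step 3: s1 swaps positions 1,2 -> [3 2 1]
  step 4: s1^-1 swaps positions 1,2 -> [2 3 1]
  step 5: s2 swaps positions 2,3 -> [2 1 3]
  step 6: s1 swaps positions 1,2 -> [1 2 3]
  step 7: s2 swaps positions 2,3 -> [1 3 2]
  step 8: s1^-1 swaps positions 1,2 -> [3 1 2]
  step 9: s1^-1 swaps positions 1,2 -> [1 3 2]
  step 10: s1^-1 swaps positions 1,2 -> [3 1 2]
  step 11: s1^-1 swaps positions 1,2 -> [1 3 2]
Final permutation (position -> original strand): [1 3 2]
Closure components = cycle count of this permutation = 2.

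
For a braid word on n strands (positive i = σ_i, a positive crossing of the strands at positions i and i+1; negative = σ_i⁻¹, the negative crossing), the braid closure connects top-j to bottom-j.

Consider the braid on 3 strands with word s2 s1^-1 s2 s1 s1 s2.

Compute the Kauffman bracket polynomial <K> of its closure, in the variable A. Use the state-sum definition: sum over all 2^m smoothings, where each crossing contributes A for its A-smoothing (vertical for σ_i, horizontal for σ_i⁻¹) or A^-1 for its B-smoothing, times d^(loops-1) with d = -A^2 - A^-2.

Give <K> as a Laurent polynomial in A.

Braid: s2 s1^-1 s2 s1 s1 s2 on 3 strands, 6 crossings.
Writhe w = (#positive) - (#negative) = 5 - 1 = 4.
State-sum expansion of <K>. There are 2^6 = 64 states.
For each crossing: s=0 is the vertical smoothing, s=1 horizontal. Crossing k contributes A^(sign_k * (1 - 2*s_k)); loop factor d = -A^2 - A^-2.
Tabulate the states by total A-exponent and number of loops L (A-exp: L × count):
  A^6: L=2 ×1
  A^4: L=1 ×3, L=3 ×3
  A^2: L=2 ×14, L=4 ×1
  A^0: L=1 ×10, L=3 ×10
  A^-2: L=2 ×13, L=4 ×2
  A^-4: L=3 ×6
  A^-6: L=4 ×1
Each group contributes A^e * Σ count * d^(L-1):
Powers of d = -A^2 - A^-2: d^2 = A^4 + 2 + A^-4; d^3 = -A^6 - 3*A^2 - 3*A^-2 - A^-6.
  A^6 * (d) = -A^8 - A^4
  A^4 * (3 + 3*d^2) = 3*A^8 + 9*A^4 + 3
  A^2 * (14*d + d^3) = -A^8 - 17*A^4 - 17 - A^-4
  A^0 * (10 + 10*d^2) = 10*A^4 + 30 + 10*A^-4
  A^-2 * (13*d + 2*d^3) = -2*A^4 - 19 - 19*A^-4 - 2*A^-8
  A^-4 * (6*d^2) = 6 + 12*A^-4 + 6*A^-8
  A^-6 * (d^3) = -1 - 3*A^-4 - 3*A^-8 - A^-12
Summing the groups: <K> = A^8 - A^4 + 2 - A^-4 + A^-8 - A^-12

Answer: A^8 - A^4 + 2 - A^-4 + A^-8 - A^-12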